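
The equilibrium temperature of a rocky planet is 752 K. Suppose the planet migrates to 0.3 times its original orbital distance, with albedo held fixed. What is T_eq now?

T_eq ∝ L^(1/4) · d^(−1/2).
T′ = 752 / 0.3^(1/2) = 1370 K.

T_eq ≈ 1370 K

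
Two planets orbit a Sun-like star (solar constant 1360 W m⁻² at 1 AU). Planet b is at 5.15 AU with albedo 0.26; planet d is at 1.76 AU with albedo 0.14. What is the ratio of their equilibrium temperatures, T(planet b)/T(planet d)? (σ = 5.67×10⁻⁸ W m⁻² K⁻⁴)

T_eq = [S₀(1−A)/(4σd²)]^(1/4), so T ∝ (1−A)^(1/4) / √d.
T₁ = [1360×0.74/(4×5.67×10⁻⁸×5.15²)]^(1/4) = 113.73 K.
T₂ = [1360×0.86/(4×5.67×10⁻⁸×1.76²)]^(1/4) = 202.00 K.

T₁/T₂ ≈ 0.563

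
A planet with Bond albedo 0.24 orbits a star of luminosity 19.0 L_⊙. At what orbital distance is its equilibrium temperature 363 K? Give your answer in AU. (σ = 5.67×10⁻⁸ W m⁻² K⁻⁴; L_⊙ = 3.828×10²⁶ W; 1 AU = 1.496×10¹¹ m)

d ≈ 2.23 AU

L = 19.0 × 3.828×10²⁶ = 7.27×10²⁷ W.
From T_eq⁴ = L(1−A)/(16πσd²): d = √[L(1−A)/(16πσT_eq⁴)].
d = √[7.27×10²⁷ × 0.76 / (16π × 5.67×10⁻⁸ × (363)⁴)] = 3.34×10¹¹ m = 2.23 AU.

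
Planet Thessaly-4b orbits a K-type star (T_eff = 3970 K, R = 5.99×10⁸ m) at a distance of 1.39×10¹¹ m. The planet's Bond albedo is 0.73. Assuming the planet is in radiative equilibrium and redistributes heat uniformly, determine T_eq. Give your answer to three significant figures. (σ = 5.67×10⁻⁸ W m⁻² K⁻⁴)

T_eq ≈ 133 K

L = 4πR_⋆²σT_⋆⁴ = 4π(5.99×10⁸)² × 5.67×10⁻⁸ × (3970)⁴ = 6.35×10²⁵ W.
S = L/(4πd²) = 262 W m⁻².
Energy balance: absorbed = emitted ⇒ πR²·S(1−A) = 4πR²·σT_eq⁴, so T_eq⁴ = S(1−A)/(4σ).
T_eq = [262 × 0.27 / (4 × 5.67×10⁻⁸)]^(1/4) = (3.11×10⁸)^(1/4) = 133 K.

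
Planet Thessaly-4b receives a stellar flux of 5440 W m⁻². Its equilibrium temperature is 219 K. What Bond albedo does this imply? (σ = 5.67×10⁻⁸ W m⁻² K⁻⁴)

From T_eq⁴ = S(1−A)/(4σ): 1−A = 4σT_eq⁴/S.
1−A = 4 × 5.67×10⁻⁸ × (219)⁴ / 5440 = 0.096.

A ≈ 0.90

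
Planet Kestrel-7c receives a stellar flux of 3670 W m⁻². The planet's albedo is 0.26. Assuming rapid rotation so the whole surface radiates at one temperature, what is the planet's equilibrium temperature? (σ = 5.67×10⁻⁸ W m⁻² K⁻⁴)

Energy balance: absorbed = emitted ⇒ πR²·S(1−A) = 4πR²·σT_eq⁴, so T_eq⁴ = S(1−A)/(4σ).
T_eq = [3670 × 0.74 / (4 × 5.67×10⁻⁸)]^(1/4) = (1.20×10¹⁰)^(1/4) = 331 K.

T_eq ≈ 331 K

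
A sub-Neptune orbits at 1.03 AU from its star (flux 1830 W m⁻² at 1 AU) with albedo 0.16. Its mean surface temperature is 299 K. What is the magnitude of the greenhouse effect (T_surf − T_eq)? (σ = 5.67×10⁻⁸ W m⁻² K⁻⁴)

ΔT ≈ 16.3 K

S = 1830/1.03² = 1725 W m⁻².
T_eq = [S(1−A)/(4σ)]^(1/4) = [1725×0.84/(4×5.67×10⁻⁸)]^(1/4) = 282.7 K.
ΔT = T_surf − T_eq = 299 − 282.7.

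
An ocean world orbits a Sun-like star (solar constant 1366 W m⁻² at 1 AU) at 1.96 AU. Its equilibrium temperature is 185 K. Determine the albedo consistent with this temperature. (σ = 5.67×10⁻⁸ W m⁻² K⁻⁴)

Flux at 1.96 AU: S = 1366/1.96² = 356 W m⁻².
From T_eq⁴ = S(1−A)/(4σ): 1−A = 4σT_eq⁴/S.
1−A = 4 × 5.67×10⁻⁸ × (185)⁴ / 356 = 0.747.

A ≈ 0.25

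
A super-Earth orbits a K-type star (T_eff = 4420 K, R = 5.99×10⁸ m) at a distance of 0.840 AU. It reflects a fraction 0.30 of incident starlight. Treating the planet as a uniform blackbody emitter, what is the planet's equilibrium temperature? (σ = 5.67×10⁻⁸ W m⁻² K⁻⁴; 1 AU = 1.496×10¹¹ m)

T_eq ≈ 197 K

d = 0.840 AU = 1.26×10¹¹ m.
L = 4πR_⋆²σT_⋆⁴ = 4π(5.99×10⁸)² × 5.67×10⁻⁸ × (4420)⁴ = 9.76×10²⁵ W.
S = L/(4πd²) = 492 W m⁻².
Energy balance: absorbed = emitted ⇒ πR²·S(1−A) = 4πR²·σT_eq⁴, so T_eq⁴ = S(1−A)/(4σ).
T_eq = [492 × 0.70 / (4 × 5.67×10⁻⁸)]^(1/4) = (1.52×10⁹)^(1/4) = 197 K.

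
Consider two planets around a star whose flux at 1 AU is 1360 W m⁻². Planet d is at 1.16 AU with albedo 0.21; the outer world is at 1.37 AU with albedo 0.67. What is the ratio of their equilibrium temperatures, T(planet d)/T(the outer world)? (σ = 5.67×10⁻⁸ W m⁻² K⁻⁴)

T₁/T₂ ≈ 1.352

T_eq = [S₀(1−A)/(4σd²)]^(1/4), so T ∝ (1−A)^(1/4) / √d.
T₁ = [1360×0.79/(4×5.67×10⁻⁸×1.16²)]^(1/4) = 243.59 K.
T₂ = [1360×0.33/(4×5.67×10⁻⁸×1.37²)]^(1/4) = 180.19 K.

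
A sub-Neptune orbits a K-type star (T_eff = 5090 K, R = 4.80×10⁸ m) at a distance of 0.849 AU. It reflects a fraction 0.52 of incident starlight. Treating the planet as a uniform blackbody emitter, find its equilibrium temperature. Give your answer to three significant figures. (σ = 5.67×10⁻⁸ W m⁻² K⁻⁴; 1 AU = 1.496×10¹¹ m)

d = 0.849 AU = 1.27×10¹¹ m.
L = 4πR_⋆²σT_⋆⁴ = 4π(4.80×10⁸)² × 5.67×10⁻⁸ × (5090)⁴ = 1.10×10²⁶ W.
S = L/(4πd²) = 544 W m⁻².
Energy balance: absorbed = emitted ⇒ πR²·S(1−A) = 4πR²·σT_eq⁴, so T_eq⁴ = S(1−A)/(4σ).
T_eq = [544 × 0.48 / (4 × 5.67×10⁻⁸)]^(1/4) = (1.15×10⁹)^(1/4) = 184 K.

T_eq ≈ 184 K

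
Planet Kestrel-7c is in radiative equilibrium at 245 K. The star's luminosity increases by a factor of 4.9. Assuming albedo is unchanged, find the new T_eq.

T_eq ≈ 365 K

T_eq ∝ L^(1/4) · d^(−1/2).
T′ = 245 × 4.9^(1/4) = 365 K.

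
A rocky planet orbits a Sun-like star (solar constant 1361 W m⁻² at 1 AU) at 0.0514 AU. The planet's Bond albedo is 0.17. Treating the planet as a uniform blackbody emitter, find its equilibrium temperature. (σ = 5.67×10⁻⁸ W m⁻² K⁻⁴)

Flux at 0.0514 AU: S = 1361/0.0514² = 5.15×10⁵ W m⁻².
Energy balance: absorbed = emitted ⇒ πR²·S(1−A) = 4πR²·σT_eq⁴, so T_eq⁴ = S(1−A)/(4σ).
T_eq = [5.15×10⁵ × 0.83 / (4 × 5.67×10⁻⁸)]^(1/4) = (1.89×10¹²)^(1/4) = 1170 K.

T_eq ≈ 1170 K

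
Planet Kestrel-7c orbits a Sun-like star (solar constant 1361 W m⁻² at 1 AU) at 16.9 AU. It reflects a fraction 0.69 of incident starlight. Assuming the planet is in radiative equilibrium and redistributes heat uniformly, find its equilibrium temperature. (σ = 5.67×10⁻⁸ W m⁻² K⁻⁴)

T_eq ≈ 50.5 K

Flux at 16.9 AU: S = 1361/16.9² = 4.77 W m⁻².
Energy balance: absorbed = emitted ⇒ πR²·S(1−A) = 4πR²·σT_eq⁴, so T_eq⁴ = S(1−A)/(4σ).
T_eq = [4.77 × 0.31 / (4 × 5.67×10⁻⁸)]^(1/4) = (6.51×10⁶)^(1/4) = 50.5 K.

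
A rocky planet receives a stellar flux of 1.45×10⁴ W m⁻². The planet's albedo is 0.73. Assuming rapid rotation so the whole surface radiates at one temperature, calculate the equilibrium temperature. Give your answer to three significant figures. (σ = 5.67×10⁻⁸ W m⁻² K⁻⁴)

T_eq ≈ 362 K

Energy balance: absorbed = emitted ⇒ πR²·S(1−A) = 4πR²·σT_eq⁴, so T_eq⁴ = S(1−A)/(4σ).
T_eq = [1.45×10⁴ × 0.27 / (4 × 5.67×10⁻⁸)]^(1/4) = (1.73×10¹⁰)^(1/4) = 362 K.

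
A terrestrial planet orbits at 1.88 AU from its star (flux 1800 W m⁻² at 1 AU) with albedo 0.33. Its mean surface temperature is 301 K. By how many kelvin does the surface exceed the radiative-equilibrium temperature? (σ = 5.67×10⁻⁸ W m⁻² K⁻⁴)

ΔT ≈ 104.1 K

S = 1800/1.88² = 509.3 W m⁻².
T_eq = [S(1−A)/(4σ)]^(1/4) = [509.3×0.67/(4×5.67×10⁻⁸)]^(1/4) = 196.9 K.
ΔT = T_surf − T_eq = 301 − 196.9.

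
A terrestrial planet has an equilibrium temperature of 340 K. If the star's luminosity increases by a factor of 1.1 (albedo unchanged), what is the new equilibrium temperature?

T_eq ∝ L^(1/4) · d^(−1/2).
T′ = 340 × 1.1^(1/4) = 348 K.

T_eq ≈ 348 K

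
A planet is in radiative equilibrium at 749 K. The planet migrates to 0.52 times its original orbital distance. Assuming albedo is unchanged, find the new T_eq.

T_eq ∝ L^(1/4) · d^(−1/2).
T′ = 749 / 0.52^(1/2) = 1040 K.

T_eq ≈ 1040 K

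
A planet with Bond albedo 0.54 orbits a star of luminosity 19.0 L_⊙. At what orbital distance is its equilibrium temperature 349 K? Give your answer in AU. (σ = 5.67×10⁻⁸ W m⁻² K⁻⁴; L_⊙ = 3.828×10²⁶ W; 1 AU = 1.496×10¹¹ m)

d ≈ 1.88 AU

L = 19.0 × 3.828×10²⁶ = 7.27×10²⁷ W.
From T_eq⁴ = L(1−A)/(16πσd²): d = √[L(1−A)/(16πσT_eq⁴)].
d = √[7.27×10²⁷ × 0.46 / (16π × 5.67×10⁻⁸ × (349)⁴)] = 2.81×10¹¹ m = 1.88 AU.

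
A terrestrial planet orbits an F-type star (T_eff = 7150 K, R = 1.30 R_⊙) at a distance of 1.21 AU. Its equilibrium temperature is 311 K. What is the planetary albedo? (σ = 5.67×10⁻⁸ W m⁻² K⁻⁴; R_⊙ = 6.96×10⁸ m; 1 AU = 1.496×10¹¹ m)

R_⋆ = 1.30 × 6.96×10⁸ = 9.05×10⁸ m.
d = 1.21 AU = 1.81×10¹¹ m.
L = 4πR_⋆²σT_⋆⁴ = 4π(9.05×10⁸)² × 5.67×10⁻⁸ × (7150)⁴ = 1.52×10²⁷ W.
S = L/(4πd²) = 3700 W m⁻².
From T_eq⁴ = S(1−A)/(4σ): 1−A = 4σT_eq⁴/S.
1−A = 4 × 5.67×10⁻⁸ × (311)⁴ / 3700 = 0.573.

A ≈ 0.43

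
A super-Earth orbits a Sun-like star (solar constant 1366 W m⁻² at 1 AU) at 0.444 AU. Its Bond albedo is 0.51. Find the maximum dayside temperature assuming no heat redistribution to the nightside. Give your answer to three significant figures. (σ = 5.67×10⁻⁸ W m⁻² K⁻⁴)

Flux at 0.444 AU: S = 1366/0.444² = 6930 W m⁻².
With no redistribution each surface element balances locally: S(1−A) = σT⁴.
T = [6930 × 0.49 / 5.67×10⁻⁸]^(1/4) = (5.99×10¹⁰)^(1/4) = 495 K.

T_ss ≈ 495 K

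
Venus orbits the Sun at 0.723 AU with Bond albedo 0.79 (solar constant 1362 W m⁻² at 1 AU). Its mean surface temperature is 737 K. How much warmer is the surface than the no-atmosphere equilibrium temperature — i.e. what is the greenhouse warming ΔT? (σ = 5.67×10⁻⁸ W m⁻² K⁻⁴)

ΔT ≈ 515.4 K

S = 1362/0.723² = 2606 W m⁻².
T_eq = [S(1−A)/(4σ)]^(1/4) = [2606×0.21/(4×5.67×10⁻⁸)]^(1/4) = 221.6 K.
ΔT = T_surf − T_eq = 737 − 221.6.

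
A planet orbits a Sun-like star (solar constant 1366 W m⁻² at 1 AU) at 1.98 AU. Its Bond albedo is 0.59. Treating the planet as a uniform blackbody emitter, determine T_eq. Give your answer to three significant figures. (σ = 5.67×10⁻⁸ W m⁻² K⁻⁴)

Flux at 1.98 AU: S = 1366/1.98² = 348 W m⁻².
Energy balance: absorbed = emitted ⇒ πR²·S(1−A) = 4πR²·σT_eq⁴, so T_eq⁴ = S(1−A)/(4σ).
T_eq = [348 × 0.41 / (4 × 5.67×10⁻⁸)]^(1/4) = (6.30×10⁸)^(1/4) = 158 K.

T_eq ≈ 158 K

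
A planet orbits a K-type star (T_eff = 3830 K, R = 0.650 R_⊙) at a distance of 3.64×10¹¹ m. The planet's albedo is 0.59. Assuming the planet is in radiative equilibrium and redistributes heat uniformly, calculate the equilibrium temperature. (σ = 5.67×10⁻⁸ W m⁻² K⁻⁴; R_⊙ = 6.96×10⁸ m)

R_⋆ = 0.650 × 6.96×10⁸ = 4.52×10⁸ m.
L = 4πR_⋆²σT_⋆⁴ = 4π(4.52×10⁸)² × 5.67×10⁻⁸ × (3830)⁴ = 3.14×10²⁵ W.
S = L/(4πd²) = 18.8 W m⁻².
Energy balance: absorbed = emitted ⇒ πR²·S(1−A) = 4πR²·σT_eq⁴, so T_eq⁴ = S(1−A)/(4σ).
T_eq = [18.8 × 0.41 / (4 × 5.67×10⁻⁸)]^(1/4) = (3.41×10⁷)^(1/4) = 76.4 K.

T_eq ≈ 76.4 K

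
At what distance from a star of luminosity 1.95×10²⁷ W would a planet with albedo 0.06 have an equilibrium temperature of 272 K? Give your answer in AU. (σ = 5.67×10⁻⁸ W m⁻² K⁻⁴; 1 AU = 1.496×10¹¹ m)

d ≈ 2.29 AU

From T_eq⁴ = L(1−A)/(16πσd²): d = √[L(1−A)/(16πσT_eq⁴)].
d = √[1.95×10²⁷ × 0.94 / (16π × 5.67×10⁻⁸ × (272)⁴)] = 3.43×10¹¹ m = 2.29 AU.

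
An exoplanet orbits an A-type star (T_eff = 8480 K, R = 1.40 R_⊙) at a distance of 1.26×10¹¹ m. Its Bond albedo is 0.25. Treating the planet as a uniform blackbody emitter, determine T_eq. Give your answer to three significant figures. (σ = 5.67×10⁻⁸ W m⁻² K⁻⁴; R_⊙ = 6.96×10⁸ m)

R_⋆ = 1.40 × 6.96×10⁸ = 9.74×10⁸ m.
L = 4πR_⋆²σT_⋆⁴ = 4π(9.74×10⁸)² × 5.67×10⁻⁸ × (8480)⁴ = 3.50×10²⁷ W.
S = L/(4πd²) = 1.75×10⁴ W m⁻².
Energy balance: absorbed = emitted ⇒ πR²·S(1−A) = 4πR²·σT_eq⁴, so T_eq⁴ = S(1−A)/(4σ).
T_eq = [1.75×10⁴ × 0.75 / (4 × 5.67×10⁻⁸)]^(1/4) = (5.80×10¹⁰)^(1/4) = 491 K.

T_eq ≈ 491 K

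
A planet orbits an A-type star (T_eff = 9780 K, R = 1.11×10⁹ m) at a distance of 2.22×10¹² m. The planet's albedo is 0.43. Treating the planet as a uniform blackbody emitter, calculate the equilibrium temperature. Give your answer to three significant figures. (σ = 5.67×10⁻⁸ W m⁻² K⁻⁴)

L = 4πR_⋆²σT_⋆⁴ = 4π(1.11×10⁹)² × 5.67×10⁻⁸ × (9780)⁴ = 8.03×10²⁷ W.
S = L/(4πd²) = 130 W m⁻².
Energy balance: absorbed = emitted ⇒ πR²·S(1−A) = 4πR²·σT_eq⁴, so T_eq⁴ = S(1−A)/(4σ).
T_eq = [130 × 0.57 / (4 × 5.67×10⁻⁸)]^(1/4) = (3.26×10⁸)^(1/4) = 134 K.

T_eq ≈ 134 K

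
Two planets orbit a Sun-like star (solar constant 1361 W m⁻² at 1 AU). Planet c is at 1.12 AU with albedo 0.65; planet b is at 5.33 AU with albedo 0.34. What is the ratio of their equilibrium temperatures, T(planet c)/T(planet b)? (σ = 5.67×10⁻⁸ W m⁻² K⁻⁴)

T_eq = [S₀(1−A)/(4σd²)]^(1/4), so T ∝ (1−A)^(1/4) / √d.
T₁ = [1361×0.35/(4×5.67×10⁻⁸×1.12²)]^(1/4) = 202.28 K.
T₂ = [1361×0.66/(4×5.67×10⁻⁸×5.33²)]^(1/4) = 108.66 K.

T₁/T₂ ≈ 1.862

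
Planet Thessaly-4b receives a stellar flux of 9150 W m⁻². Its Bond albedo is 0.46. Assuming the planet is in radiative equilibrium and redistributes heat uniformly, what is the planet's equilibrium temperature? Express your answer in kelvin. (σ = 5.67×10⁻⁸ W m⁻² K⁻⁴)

T_eq ≈ 384 K

Energy balance: absorbed = emitted ⇒ πR²·S(1−A) = 4πR²·σT_eq⁴, so T_eq⁴ = S(1−A)/(4σ).
T_eq = [9150 × 0.54 / (4 × 5.67×10⁻⁸)]^(1/4) = (2.18×10¹⁰)^(1/4) = 384 K.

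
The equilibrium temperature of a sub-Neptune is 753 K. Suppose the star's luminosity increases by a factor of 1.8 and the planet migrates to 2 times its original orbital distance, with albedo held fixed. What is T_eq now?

T_eq ≈ 617 K

T_eq ∝ L^(1/4) · d^(−1/2).
T′ = 753 × 1.8^(1/4) / 2^(1/2) = 617 K.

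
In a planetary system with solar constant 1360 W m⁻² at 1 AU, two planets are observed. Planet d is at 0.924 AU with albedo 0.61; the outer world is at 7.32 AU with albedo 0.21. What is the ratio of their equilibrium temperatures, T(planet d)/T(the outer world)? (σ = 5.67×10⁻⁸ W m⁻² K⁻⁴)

T_eq = [S₀(1−A)/(4σd²)]^(1/4), so T ∝ (1−A)^(1/4) / √d.
T₁ = [1360×0.39/(4×5.67×10⁻⁸×0.924²)]^(1/4) = 228.77 K.
T₂ = [1360×0.79/(4×5.67×10⁻⁸×7.32²)]^(1/4) = 96.97 K.

T₁/T₂ ≈ 2.359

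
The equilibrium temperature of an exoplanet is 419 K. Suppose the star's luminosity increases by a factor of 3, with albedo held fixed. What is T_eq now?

T_eq ≈ 551 K

T_eq ∝ L^(1/4) · d^(−1/2).
T′ = 419 × 3^(1/4) = 551 K.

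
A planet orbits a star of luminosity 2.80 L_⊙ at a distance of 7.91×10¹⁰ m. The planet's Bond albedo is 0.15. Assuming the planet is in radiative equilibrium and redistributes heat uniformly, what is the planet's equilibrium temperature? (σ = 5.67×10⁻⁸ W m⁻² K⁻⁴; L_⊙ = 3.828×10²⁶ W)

L = 2.80 × 3.828×10²⁶ = 1.07×10²⁷ W.
Flux: S = L/(4πd²) = 1.07×10²⁷/(4π×(7.91×10¹⁰)²) = 1.36×10⁴ W m⁻².
Energy balance: absorbed = emitted ⇒ πR²·S(1−A) = 4πR²·σT_eq⁴, so T_eq⁴ = S(1−A)/(4σ).
T_eq = [1.36×10⁴ × 0.85 / (4 × 5.67×10⁻⁸)]^(1/4) = (5.11×10¹⁰)^(1/4) = 475 K.

T_eq ≈ 475 K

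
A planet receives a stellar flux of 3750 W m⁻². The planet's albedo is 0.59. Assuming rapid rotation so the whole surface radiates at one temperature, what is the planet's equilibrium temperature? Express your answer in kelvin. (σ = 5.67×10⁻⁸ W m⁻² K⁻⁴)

T_eq ≈ 287 K

Energy balance: absorbed = emitted ⇒ πR²·S(1−A) = 4πR²·σT_eq⁴, so T_eq⁴ = S(1−A)/(4σ).
T_eq = [3750 × 0.41 / (4 × 5.67×10⁻⁸)]^(1/4) = (6.78×10⁹)^(1/4) = 287 K.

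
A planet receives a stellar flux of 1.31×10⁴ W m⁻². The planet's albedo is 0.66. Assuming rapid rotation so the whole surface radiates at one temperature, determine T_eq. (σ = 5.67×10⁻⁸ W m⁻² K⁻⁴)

T_eq ≈ 374 K

Energy balance: absorbed = emitted ⇒ πR²·S(1−A) = 4πR²·σT_eq⁴, so T_eq⁴ = S(1−A)/(4σ).
T_eq = [1.31×10⁴ × 0.34 / (4 × 5.67×10⁻⁸)]^(1/4) = (1.96×10¹⁰)^(1/4) = 374 K.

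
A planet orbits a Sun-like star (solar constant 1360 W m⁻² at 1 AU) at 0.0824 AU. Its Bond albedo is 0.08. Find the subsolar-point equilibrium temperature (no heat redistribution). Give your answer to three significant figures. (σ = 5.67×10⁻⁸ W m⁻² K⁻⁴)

T_ss ≈ 1340 K

Flux at 0.0824 AU: S = 1360/0.0824² = 2.00×10⁵ W m⁻².
At the subsolar point the surface absorbs S(1−A) and emits σT⁴ per unit area — no factor of 4, since only the local patch is in balance.
T = [2.00×10⁵ × 0.92 / 5.67×10⁻⁸]^(1/4) = (3.25×10¹²)^(1/4) = 1340 K.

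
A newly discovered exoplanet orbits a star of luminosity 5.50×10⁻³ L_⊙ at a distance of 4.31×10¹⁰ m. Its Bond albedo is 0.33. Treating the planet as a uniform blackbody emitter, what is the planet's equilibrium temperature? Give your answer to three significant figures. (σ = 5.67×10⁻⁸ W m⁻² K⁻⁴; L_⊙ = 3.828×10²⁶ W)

L = 5.50×10⁻³ × 3.828×10²⁶ = 2.11×10²⁴ W.
Flux: S = L/(4πd²) = 2.11×10²⁴/(4π×(4.31×10¹⁰)²) = 90.2 W m⁻².
Energy balance: absorbed = emitted ⇒ πR²·S(1−A) = 4πR²·σT_eq⁴, so T_eq⁴ = S(1−A)/(4σ).
T_eq = [90.2 × 0.67 / (4 × 5.67×10⁻⁸)]^(1/4) = (2.66×10⁸)^(1/4) = 128 K.

T_eq ≈ 128 K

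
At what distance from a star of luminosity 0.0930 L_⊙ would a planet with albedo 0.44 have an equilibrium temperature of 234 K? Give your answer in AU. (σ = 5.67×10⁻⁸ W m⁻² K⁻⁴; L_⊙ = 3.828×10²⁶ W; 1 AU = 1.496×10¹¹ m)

d ≈ 0.323 AU

L = 0.0930 × 3.828×10²⁶ = 3.56×10²⁵ W.
From T_eq⁴ = L(1−A)/(16πσd²): d = √[L(1−A)/(16πσT_eq⁴)].
d = √[3.56×10²⁵ × 0.56 / (16π × 5.67×10⁻⁸ × (234)⁴)] = 4.83×10¹⁰ m = 0.323 AU.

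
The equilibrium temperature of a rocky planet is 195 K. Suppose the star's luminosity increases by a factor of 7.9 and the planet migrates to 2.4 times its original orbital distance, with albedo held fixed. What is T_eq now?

T_eq ≈ 211 K

T_eq ∝ L^(1/4) · d^(−1/2).
T′ = 195 × 7.9^(1/4) / 2.4^(1/2) = 211 K.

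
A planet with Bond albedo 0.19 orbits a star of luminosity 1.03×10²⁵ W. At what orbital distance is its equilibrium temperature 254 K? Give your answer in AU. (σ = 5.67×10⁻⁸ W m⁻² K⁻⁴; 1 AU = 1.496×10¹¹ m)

From T_eq⁴ = L(1−A)/(16πσd²): d = √[L(1−A)/(16πσT_eq⁴)].
d = √[1.03×10²⁵ × 0.81 / (16π × 5.67×10⁻⁸ × (254)⁴)] = 2.65×10¹⁰ m = 0.177 AU.

d ≈ 0.177 AU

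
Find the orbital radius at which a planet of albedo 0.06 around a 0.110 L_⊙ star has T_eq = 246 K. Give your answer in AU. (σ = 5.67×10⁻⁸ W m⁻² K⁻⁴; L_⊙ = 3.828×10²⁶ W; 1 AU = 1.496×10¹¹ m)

d ≈ 0.412 AU

L = 0.110 × 3.828×10²⁶ = 4.21×10²⁵ W.
From T_eq⁴ = L(1−A)/(16πσd²): d = √[L(1−A)/(16πσT_eq⁴)].
d = √[4.21×10²⁵ × 0.94 / (16π × 5.67×10⁻⁸ × (246)⁴)] = 6.16×10¹⁰ m = 0.412 AU.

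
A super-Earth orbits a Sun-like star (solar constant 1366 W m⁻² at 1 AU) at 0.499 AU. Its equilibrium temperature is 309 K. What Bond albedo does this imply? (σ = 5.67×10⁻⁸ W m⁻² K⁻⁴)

Flux at 0.499 AU: S = 1366/0.499² = 5490 W m⁻².
From T_eq⁴ = S(1−A)/(4σ): 1−A = 4σT_eq⁴/S.
1−A = 4 × 5.67×10⁻⁸ × (309)⁴ / 5490 = 0.377.

A ≈ 0.62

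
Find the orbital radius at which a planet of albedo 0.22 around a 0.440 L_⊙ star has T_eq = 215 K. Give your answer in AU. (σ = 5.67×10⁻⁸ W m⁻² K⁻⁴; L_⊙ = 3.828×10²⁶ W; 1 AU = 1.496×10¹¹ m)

d ≈ 0.982 AU

L = 0.440 × 3.828×10²⁶ = 1.68×10²⁶ W.
From T_eq⁴ = L(1−A)/(16πσd²): d = √[L(1−A)/(16πσT_eq⁴)].
d = √[1.68×10²⁶ × 0.78 / (16π × 5.67×10⁻⁸ × (215)⁴)] = 1.47×10¹¹ m = 0.982 AU.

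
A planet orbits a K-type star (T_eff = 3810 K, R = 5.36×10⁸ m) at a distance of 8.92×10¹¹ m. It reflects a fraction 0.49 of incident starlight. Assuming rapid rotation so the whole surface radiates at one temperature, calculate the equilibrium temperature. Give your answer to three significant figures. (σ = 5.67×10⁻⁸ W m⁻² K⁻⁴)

T_eq ≈ 55.8 K

L = 4πR_⋆²σT_⋆⁴ = 4π(5.36×10⁸)² × 5.67×10⁻⁸ × (3810)⁴ = 4.31×10²⁵ W.
S = L/(4πd²) = 4.31 W m⁻².
Energy balance: absorbed = emitted ⇒ πR²·S(1−A) = 4πR²·σT_eq⁴, so T_eq⁴ = S(1−A)/(4σ).
T_eq = [4.31 × 0.51 / (4 × 5.67×10⁻⁸)]^(1/4) = (9.70×10⁶)^(1/4) = 55.8 K.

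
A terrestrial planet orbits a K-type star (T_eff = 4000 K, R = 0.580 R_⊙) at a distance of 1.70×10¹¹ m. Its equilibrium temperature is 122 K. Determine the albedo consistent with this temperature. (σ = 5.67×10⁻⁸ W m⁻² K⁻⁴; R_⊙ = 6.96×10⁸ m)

A ≈ 0.39

R_⋆ = 0.580 × 6.96×10⁸ = 4.04×10⁸ m.
L = 4πR_⋆²σT_⋆⁴ = 4π(4.04×10⁸)² × 5.67×10⁻⁸ × (4000)⁴ = 2.97×10²⁵ W.
S = L/(4πd²) = 81.8 W m⁻².
From T_eq⁴ = S(1−A)/(4σ): 1−A = 4σT_eq⁴/S.
1−A = 4 × 5.67×10⁻⁸ × (122)⁴ / 81.8 = 0.614.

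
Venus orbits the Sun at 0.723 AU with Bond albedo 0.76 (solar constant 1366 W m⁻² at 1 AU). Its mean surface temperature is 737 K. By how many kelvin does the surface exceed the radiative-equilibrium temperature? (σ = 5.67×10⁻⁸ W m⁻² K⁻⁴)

S = 1366/0.723² = 2613 W m⁻².
T_eq = [S(1−A)/(4σ)]^(1/4) = [2613×0.24/(4×5.67×10⁻⁸)]^(1/4) = 229.3 K.
ΔT = T_surf − T_eq = 737 − 229.3.

ΔT ≈ 507.7 K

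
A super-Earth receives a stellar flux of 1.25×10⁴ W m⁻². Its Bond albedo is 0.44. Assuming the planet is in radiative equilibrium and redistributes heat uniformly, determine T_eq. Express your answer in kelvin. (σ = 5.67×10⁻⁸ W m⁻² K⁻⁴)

Energy balance: absorbed = emitted ⇒ πR²·S(1−A) = 4πR²·σT_eq⁴, so T_eq⁴ = S(1−A)/(4σ).
T_eq = [1.25×10⁴ × 0.56 / (4 × 5.67×10⁻⁸)]^(1/4) = (3.09×10¹⁰)^(1/4) = 419 K.

T_eq ≈ 419 K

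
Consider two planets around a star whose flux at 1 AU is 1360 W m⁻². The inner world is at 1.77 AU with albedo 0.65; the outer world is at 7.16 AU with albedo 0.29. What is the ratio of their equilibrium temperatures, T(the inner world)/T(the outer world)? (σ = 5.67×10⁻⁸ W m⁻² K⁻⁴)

T₁/T₂ ≈ 1.685

T_eq = [S₀(1−A)/(4σd²)]^(1/4), so T ∝ (1−A)^(1/4) / √d.
T₁ = [1360×0.35/(4×5.67×10⁻⁸×1.77²)]^(1/4) = 160.88 K.
T₂ = [1360×0.71/(4×5.67×10⁻⁸×7.16²)]^(1/4) = 95.46 K.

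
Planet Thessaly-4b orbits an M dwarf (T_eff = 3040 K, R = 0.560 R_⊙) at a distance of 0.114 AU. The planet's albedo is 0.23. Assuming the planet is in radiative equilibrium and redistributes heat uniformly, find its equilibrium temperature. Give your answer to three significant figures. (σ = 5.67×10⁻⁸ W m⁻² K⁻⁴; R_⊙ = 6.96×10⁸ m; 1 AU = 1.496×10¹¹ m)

R_⋆ = 0.560 × 6.96×10⁸ = 3.90×10⁸ m.
d = 0.114 AU = 1.71×10¹⁰ m.
L = 4πR_⋆²σT_⋆⁴ = 4π(3.90×10⁸)² × 5.67×10⁻⁸ × (3040)⁴ = 9.24×10²⁴ W.
S = L/(4πd²) = 2530 W m⁻².
Energy balance: absorbed = emitted ⇒ πR²·S(1−A) = 4πR²·σT_eq⁴, so T_eq⁴ = S(1−A)/(4σ).
T_eq = [2530 × 0.77 / (4 × 5.67×10⁻⁸)]^(1/4) = (8.59×10⁹)^(1/4) = 304 K.

T_eq ≈ 304 K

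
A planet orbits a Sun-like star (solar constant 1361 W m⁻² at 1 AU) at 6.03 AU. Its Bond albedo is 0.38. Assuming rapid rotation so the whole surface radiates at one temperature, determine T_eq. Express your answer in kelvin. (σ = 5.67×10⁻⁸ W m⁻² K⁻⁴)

Flux at 6.03 AU: S = 1361/6.03² = 37.4 W m⁻².
Energy balance: absorbed = emitted ⇒ πR²·S(1−A) = 4πR²·σT_eq⁴, so T_eq⁴ = S(1−A)/(4σ).
T_eq = [37.4 × 0.62 / (4 × 5.67×10⁻⁸)]^(1/4) = (1.02×10⁸)^(1/4) = 101 K.

T_eq ≈ 101 K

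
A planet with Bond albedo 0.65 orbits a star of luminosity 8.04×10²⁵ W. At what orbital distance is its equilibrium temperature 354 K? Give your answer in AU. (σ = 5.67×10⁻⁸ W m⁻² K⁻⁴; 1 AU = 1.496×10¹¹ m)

d ≈ 0.168 AU

From T_eq⁴ = L(1−A)/(16πσd²): d = √[L(1−A)/(16πσT_eq⁴)].
d = √[8.04×10²⁵ × 0.35 / (16π × 5.67×10⁻⁸ × (354)⁴)] = 2.51×10¹⁰ m = 0.168 AU.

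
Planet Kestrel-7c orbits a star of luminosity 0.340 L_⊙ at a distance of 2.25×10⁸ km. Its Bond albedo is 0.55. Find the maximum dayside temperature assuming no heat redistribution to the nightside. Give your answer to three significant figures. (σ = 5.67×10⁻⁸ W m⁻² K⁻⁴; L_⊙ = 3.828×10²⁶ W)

T_ss ≈ 201 K

d = 2.25×10⁸ km = 2.25×10¹¹ m.
L = 0.340 × 3.828×10²⁶ = 1.30×10²⁶ W.
Flux: S = L/(4πd²) = 1.30×10²⁶/(4π×(2.25×10¹¹)²) = 205 W m⁻².
With no redistribution each surface element balances locally: S(1−A) = σT⁴.
T = [205 × 0.45 / 5.67×10⁻⁸]^(1/4) = (1.62×10⁹)^(1/4) = 201 K.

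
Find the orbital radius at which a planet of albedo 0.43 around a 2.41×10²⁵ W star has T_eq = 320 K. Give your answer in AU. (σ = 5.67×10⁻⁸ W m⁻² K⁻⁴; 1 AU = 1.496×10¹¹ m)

d ≈ 0.143 AU

From T_eq⁴ = L(1−A)/(16πσd²): d = √[L(1−A)/(16πσT_eq⁴)].
d = √[2.41×10²⁵ × 0.57 / (16π × 5.67×10⁻⁸ × (320)⁴)] = 2.14×10¹⁰ m = 0.143 AU.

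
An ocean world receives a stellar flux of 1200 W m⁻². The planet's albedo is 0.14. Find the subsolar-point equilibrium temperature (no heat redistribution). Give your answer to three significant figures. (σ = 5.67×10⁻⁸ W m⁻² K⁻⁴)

T_ss ≈ 367 K

At the subsolar point the surface absorbs S(1−A) and emits σT⁴ per unit area — no factor of 4, since only the local patch is in balance.
T = [1200 × 0.86 / 5.67×10⁻⁸]^(1/4) = (1.82×10¹⁰)^(1/4) = 367 K.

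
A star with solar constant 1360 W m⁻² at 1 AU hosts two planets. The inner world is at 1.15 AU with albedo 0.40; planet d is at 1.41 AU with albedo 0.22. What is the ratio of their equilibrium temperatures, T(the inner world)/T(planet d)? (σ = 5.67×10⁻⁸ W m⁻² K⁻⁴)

T₁/T₂ ≈ 1.037

T_eq = [S₀(1−A)/(4σd²)]^(1/4), so T ∝ (1−A)^(1/4) / √d.
T₁ = [1360×0.60/(4×5.67×10⁻⁸×1.15²)]^(1/4) = 228.38 K.
T₂ = [1360×0.78/(4×5.67×10⁻⁸×1.41²)]^(1/4) = 220.24 K.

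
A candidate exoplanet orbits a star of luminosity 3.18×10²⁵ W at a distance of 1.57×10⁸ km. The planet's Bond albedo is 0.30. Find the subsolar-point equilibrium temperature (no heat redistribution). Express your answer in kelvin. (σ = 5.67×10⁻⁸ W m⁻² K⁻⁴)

d = 1.57×10⁸ km = 1.57×10¹¹ m.
Flux: S = L/(4πd²) = 3.18×10²⁵/(4π×(1.57×10¹¹)²) = 103 W m⁻².
At the subsolar point the surface absorbs S(1−A) and emits σT⁴ per unit area — no factor of 4, since only the local patch is in balance.
T = [103 × 0.70 / 5.67×10⁻⁸]^(1/4) = (1.27×10⁹)^(1/4) = 189 K.

T_ss ≈ 189 K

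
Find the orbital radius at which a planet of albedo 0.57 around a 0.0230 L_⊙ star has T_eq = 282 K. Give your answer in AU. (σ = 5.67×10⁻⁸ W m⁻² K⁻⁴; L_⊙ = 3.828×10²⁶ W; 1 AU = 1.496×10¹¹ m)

d ≈ 0.0969 AU

L = 0.0230 × 3.828×10²⁶ = 8.80×10²⁴ W.
From T_eq⁴ = L(1−A)/(16πσd²): d = √[L(1−A)/(16πσT_eq⁴)].
d = √[8.80×10²⁴ × 0.43 / (16π × 5.67×10⁻⁸ × (282)⁴)] = 1.45×10¹⁰ m = 0.0969 AU.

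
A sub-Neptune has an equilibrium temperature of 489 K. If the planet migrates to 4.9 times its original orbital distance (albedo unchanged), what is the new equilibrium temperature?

T_eq ≈ 221 K

T_eq ∝ L^(1/4) · d^(−1/2).
T′ = 489 / 4.9^(1/2) = 221 K.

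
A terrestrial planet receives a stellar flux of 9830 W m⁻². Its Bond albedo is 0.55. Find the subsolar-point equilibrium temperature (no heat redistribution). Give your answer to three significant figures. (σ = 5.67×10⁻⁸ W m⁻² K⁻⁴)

At the subsolar point the surface absorbs S(1−A) and emits σT⁴ per unit area — no factor of 4, since only the local patch is in balance.
T = [9830 × 0.45 / 5.67×10⁻⁸]^(1/4) = (7.80×10¹⁰)^(1/4) = 529 K.

T_ss ≈ 529 K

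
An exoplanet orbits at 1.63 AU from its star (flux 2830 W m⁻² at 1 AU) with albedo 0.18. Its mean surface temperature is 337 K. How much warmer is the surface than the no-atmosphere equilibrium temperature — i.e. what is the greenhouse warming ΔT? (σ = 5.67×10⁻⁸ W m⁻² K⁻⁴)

S = 2830/1.63² = 1065 W m⁻².
T_eq = [S(1−A)/(4σ)]^(1/4) = [1065×0.82/(4×5.67×10⁻⁸)]^(1/4) = 249.1 K.
ΔT = T_surf − T_eq = 337 − 249.1.

ΔT ≈ 87.9 K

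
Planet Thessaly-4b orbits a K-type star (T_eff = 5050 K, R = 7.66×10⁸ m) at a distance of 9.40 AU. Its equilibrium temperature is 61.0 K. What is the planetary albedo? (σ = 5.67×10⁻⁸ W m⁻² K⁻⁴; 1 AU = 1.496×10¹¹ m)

d = 9.40 AU = 1.41×10¹² m.
L = 4πR_⋆²σT_⋆⁴ = 4π(7.66×10⁸)² × 5.67×10⁻⁸ × (5050)⁴ = 2.72×10²⁶ W.
S = L/(4πd²) = 10.9 W m⁻².
From T_eq⁴ = S(1−A)/(4σ): 1−A = 4σT_eq⁴/S.
1−A = 4 × 5.67×10⁻⁸ × (61.0)⁴ / 10.9 = 0.287.

A ≈ 0.71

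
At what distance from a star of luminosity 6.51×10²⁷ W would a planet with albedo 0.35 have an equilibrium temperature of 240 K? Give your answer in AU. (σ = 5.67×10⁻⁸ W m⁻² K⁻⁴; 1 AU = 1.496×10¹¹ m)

d ≈ 4.47 AU

From T_eq⁴ = L(1−A)/(16πσd²): d = √[L(1−A)/(16πσT_eq⁴)].
d = √[6.51×10²⁷ × 0.65 / (16π × 5.67×10⁻⁸ × (240)⁴)] = 6.69×10¹¹ m = 4.47 AU.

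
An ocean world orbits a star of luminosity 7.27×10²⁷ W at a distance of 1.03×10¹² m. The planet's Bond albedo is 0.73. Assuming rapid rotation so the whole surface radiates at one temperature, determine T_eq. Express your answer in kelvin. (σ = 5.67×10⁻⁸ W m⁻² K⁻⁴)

Flux: S = L/(4πd²) = 7.27×10²⁷/(4π×(1.03×10¹²)²) = 545 W m⁻².
Energy balance: absorbed = emitted ⇒ πR²·S(1−A) = 4πR²·σT_eq⁴, so T_eq⁴ = S(1−A)/(4σ).
T_eq = [545 × 0.27 / (4 × 5.67×10⁻⁸)]^(1/4) = (6.49×10⁸)^(1/4) = 160 K.

T_eq ≈ 160 K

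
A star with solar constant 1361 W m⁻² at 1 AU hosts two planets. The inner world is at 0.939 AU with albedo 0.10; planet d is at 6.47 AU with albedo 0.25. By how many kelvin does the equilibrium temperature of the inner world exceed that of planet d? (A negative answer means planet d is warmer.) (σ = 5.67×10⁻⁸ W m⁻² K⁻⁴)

T_eq = [S₀(1−A)/(4σd²)]^(1/4), so T ∝ (1−A)^(1/4) / √d.
T₁ = [1361×0.90/(4×5.67×10⁻⁸×0.939²)]^(1/4) = 279.76 K.
T₂ = [1361×0.75/(4×5.67×10⁻⁸×6.47²)]^(1/4) = 101.83 K.

ΔT ≈ 177.9 K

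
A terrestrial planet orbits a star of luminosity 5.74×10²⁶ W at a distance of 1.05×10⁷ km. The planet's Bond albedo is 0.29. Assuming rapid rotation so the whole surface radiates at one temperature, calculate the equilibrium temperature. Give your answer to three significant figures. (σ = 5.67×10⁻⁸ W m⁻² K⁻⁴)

T_eq ≈ 1070 K

d = 1.05×10⁷ km = 1.05×10¹⁰ m.
Flux: S = L/(4πd²) = 5.74×10²⁶/(4π×(1.05×10¹⁰)²) = 4.14×10⁵ W m⁻².
Energy balance: absorbed = emitted ⇒ πR²·S(1−A) = 4πR²·σT_eq⁴, so T_eq⁴ = S(1−A)/(4σ).
T_eq = [4.14×10⁵ × 0.71 / (4 × 5.67×10⁻⁸)]^(1/4) = (1.30×10¹²)^(1/4) = 1070 K.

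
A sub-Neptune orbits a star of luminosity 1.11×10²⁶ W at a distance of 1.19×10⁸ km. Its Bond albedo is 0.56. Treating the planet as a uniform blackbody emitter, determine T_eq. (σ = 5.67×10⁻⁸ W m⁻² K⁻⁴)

T_eq ≈ 187 K

d = 1.19×10⁸ km = 1.19×10¹¹ m.
Flux: S = L/(4πd²) = 1.11×10²⁶/(4π×(1.19×10¹¹)²) = 624 W m⁻².
Energy balance: absorbed = emitted ⇒ πR²·S(1−A) = 4πR²·σT_eq⁴, so T_eq⁴ = S(1−A)/(4σ).
T_eq = [624 × 0.44 / (4 × 5.67×10⁻⁸)]^(1/4) = (1.21×10⁹)^(1/4) = 187 K.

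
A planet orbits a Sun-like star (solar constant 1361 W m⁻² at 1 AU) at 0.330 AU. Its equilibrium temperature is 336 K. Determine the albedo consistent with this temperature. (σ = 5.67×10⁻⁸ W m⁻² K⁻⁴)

Flux at 0.330 AU: S = 1361/0.330² = 1.25×10⁴ W m⁻².
From T_eq⁴ = S(1−A)/(4σ): 1−A = 4σT_eq⁴/S.
1−A = 4 × 5.67×10⁻⁸ × (336)⁴ / 1.25×10⁴ = 0.231.

A ≈ 0.77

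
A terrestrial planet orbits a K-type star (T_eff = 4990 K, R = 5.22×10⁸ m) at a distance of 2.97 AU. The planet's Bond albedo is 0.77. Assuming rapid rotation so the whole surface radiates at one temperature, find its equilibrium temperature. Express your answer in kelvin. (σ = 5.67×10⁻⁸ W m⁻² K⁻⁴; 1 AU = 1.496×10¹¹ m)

d = 2.97 AU = 4.44×10¹¹ m.
L = 4πR_⋆²σT_⋆⁴ = 4π(5.22×10⁸)² × 5.67×10⁻⁸ × (4990)⁴ = 1.20×10²⁶ W.
S = L/(4πd²) = 48.5 W m⁻².
Energy balance: absorbed = emitted ⇒ πR²·S(1−A) = 4πR²·σT_eq⁴, so T_eq⁴ = S(1−A)/(4σ).
T_eq = [48.5 × 0.23 / (4 × 5.67×10⁻⁸)]^(1/4) = (4.92×10⁷)^(1/4) = 83.8 K.

T_eq ≈ 83.8 K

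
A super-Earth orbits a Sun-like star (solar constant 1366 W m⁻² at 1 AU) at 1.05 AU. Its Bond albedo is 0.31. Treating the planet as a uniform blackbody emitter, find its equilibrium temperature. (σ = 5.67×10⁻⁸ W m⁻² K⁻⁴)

T_eq ≈ 248 K

Flux at 1.05 AU: S = 1366/1.05² = 1240 W m⁻².
Energy balance: absorbed = emitted ⇒ πR²·S(1−A) = 4πR²·σT_eq⁴, so T_eq⁴ = S(1−A)/(4σ).
T_eq = [1240 × 0.69 / (4 × 5.67×10⁻⁸)]^(1/4) = (3.77×10⁹)^(1/4) = 248 K.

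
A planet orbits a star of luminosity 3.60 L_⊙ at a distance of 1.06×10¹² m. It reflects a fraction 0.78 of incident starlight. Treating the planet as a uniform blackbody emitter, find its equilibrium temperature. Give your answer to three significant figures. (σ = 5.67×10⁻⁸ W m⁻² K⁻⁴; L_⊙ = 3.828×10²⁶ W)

L = 3.60 × 3.828×10²⁶ = 1.38×10²⁷ W.
Flux: S = L/(4πd²) = 1.38×10²⁷/(4π×(1.06×10¹²)²) = 97.6 W m⁻².
Energy balance: absorbed = emitted ⇒ πR²·S(1−A) = 4πR²·σT_eq⁴, so T_eq⁴ = S(1−A)/(4σ).
T_eq = [97.6 × 0.22 / (4 × 5.67×10⁻⁸)]^(1/4) = (9.47×10⁷)^(1/4) = 98.6 K.

T_eq ≈ 98.6 K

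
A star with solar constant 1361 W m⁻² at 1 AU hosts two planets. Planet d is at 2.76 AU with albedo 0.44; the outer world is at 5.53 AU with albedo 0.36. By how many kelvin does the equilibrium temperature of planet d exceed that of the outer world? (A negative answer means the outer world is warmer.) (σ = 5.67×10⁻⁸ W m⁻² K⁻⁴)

T_eq = [S₀(1−A)/(4σd²)]^(1/4), so T ∝ (1−A)^(1/4) / √d.
T₁ = [1361×0.56/(4×5.67×10⁻⁸×2.76²)]^(1/4) = 144.93 K.
T₂ = [1361×0.64/(4×5.67×10⁻⁸×5.53²)]^(1/4) = 105.86 K.

ΔT ≈ 39.1 K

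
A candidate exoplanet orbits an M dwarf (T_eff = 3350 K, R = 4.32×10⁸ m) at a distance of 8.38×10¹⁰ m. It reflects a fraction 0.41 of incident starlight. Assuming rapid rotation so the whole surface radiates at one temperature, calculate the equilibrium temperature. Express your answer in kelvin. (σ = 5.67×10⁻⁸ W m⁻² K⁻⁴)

L = 4πR_⋆²σT_⋆⁴ = 4π(4.32×10⁸)² × 5.67×10⁻⁸ × (3350)⁴ = 1.67×10²⁵ W.
S = L/(4πd²) = 190 W m⁻².
Energy balance: absorbed = emitted ⇒ πR²·S(1−A) = 4πR²·σT_eq⁴, so T_eq⁴ = S(1−A)/(4σ).
T_eq = [190 × 0.59 / (4 × 5.67×10⁻⁸)]^(1/4) = (4.94×10⁸)^(1/4) = 149 K.

T_eq ≈ 149 K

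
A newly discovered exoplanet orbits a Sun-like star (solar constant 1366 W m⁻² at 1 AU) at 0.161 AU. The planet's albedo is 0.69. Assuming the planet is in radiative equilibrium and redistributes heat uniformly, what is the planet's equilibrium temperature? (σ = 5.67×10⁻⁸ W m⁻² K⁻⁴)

Flux at 0.161 AU: S = 1366/0.161² = 5.27×10⁴ W m⁻².
Energy balance: absorbed = emitted ⇒ πR²·S(1−A) = 4πR²·σT_eq⁴, so T_eq⁴ = S(1−A)/(4σ).
T_eq = [5.27×10⁴ × 0.31 / (4 × 5.67×10⁻⁸)]^(1/4) = (7.20×10¹⁰)^(1/4) = 518 K.

T_eq ≈ 518 K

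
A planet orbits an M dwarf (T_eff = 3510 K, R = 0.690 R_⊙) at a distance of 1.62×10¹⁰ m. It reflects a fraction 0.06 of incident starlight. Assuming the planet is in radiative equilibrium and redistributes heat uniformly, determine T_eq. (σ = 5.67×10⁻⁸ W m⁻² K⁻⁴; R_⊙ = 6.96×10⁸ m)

R_⋆ = 0.690 × 6.96×10⁸ = 4.80×10⁸ m.
L = 4πR_⋆²σT_⋆⁴ = 4π(4.80×10⁸)² × 5.67×10⁻⁸ × (3510)⁴ = 2.49×10²⁵ W.
S = L/(4πd²) = 7560 W m⁻².
Energy balance: absorbed = emitted ⇒ πR²·S(1−A) = 4πR²·σT_eq⁴, so T_eq⁴ = S(1−A)/(4σ).
T_eq = [7560 × 0.94 / (4 × 5.67×10⁻⁸)]^(1/4) = (3.13×10¹⁰)^(1/4) = 421 K.

T_eq ≈ 421 K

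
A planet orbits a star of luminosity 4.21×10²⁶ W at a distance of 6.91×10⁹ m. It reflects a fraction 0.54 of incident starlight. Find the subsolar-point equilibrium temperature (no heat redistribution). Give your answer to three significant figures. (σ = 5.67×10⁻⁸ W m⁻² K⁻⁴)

Flux: S = L/(4πd²) = 4.21×10²⁶/(4π×(6.91×10⁹)²) = 7.02×10⁵ W m⁻².
At the subsolar point the surface absorbs S(1−A) and emits σT⁴ per unit area — no factor of 4, since only the local patch is in balance.
T = [7.02×10⁵ × 0.46 / 5.67×10⁻⁸]^(1/4) = (5.69×10¹²)^(1/4) = 1540 K.

T_ss ≈ 1540 K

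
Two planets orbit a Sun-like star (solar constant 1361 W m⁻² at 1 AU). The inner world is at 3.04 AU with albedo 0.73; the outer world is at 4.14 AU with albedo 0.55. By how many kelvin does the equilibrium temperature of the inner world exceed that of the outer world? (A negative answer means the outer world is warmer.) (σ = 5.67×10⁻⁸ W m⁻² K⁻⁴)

T_eq = [S₀(1−A)/(4σd²)]^(1/4), so T ∝ (1−A)^(1/4) / √d.
T₁ = [1361×0.27/(4×5.67×10⁻⁸×3.04²)]^(1/4) = 115.07 K.
T₂ = [1361×0.45/(4×5.67×10⁻⁸×4.14²)]^(1/4) = 112.04 K.

ΔT ≈ 3.0 K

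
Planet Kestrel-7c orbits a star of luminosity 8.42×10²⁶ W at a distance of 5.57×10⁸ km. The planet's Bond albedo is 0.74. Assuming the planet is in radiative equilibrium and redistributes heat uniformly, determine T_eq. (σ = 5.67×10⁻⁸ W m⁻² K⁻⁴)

T_eq ≈ 125 K

d = 5.57×10⁸ km = 5.57×10¹¹ m.
Flux: S = L/(4πd²) = 8.42×10²⁶/(4π×(5.57×10¹¹)²) = 216 W m⁻².
Energy balance: absorbed = emitted ⇒ πR²·S(1−A) = 4πR²·σT_eq⁴, so T_eq⁴ = S(1−A)/(4σ).
T_eq = [216 × 0.26 / (4 × 5.67×10⁻⁸)]^(1/4) = (2.48×10⁸)^(1/4) = 125 K.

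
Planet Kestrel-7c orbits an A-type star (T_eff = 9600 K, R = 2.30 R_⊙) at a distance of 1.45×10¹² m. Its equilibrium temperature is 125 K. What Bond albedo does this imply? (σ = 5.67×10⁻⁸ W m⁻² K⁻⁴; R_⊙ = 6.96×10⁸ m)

A ≈ 0.91

R_⋆ = 2.30 × 6.96×10⁸ = 1.60×10⁹ m.
L = 4πR_⋆²σT_⋆⁴ = 4π(1.60×10⁹)² × 5.67×10⁻⁸ × (9600)⁴ = 1.55×10²⁸ W.
S = L/(4πd²) = 587 W m⁻².
From T_eq⁴ = S(1−A)/(4σ): 1−A = 4σT_eq⁴/S.
1−A = 4 × 5.67×10⁻⁸ × (125)⁴ / 587 = 0.094.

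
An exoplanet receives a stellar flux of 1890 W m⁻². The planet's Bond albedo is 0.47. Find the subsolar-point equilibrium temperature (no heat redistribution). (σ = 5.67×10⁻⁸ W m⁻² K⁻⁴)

At the subsolar point the surface absorbs S(1−A) and emits σT⁴ per unit area — no factor of 4, since only the local patch is in balance.
T = [1890 × 0.53 / 5.67×10⁻⁸]^(1/4) = (1.77×10¹⁰)^(1/4) = 365 K.

T_ss ≈ 365 K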